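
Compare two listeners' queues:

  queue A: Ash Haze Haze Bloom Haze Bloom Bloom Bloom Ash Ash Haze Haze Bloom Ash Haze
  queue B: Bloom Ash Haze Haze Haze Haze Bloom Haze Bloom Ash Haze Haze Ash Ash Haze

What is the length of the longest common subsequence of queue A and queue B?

Taking Ash (queue A #1, queue B #2), then Haze (queue A #2, queue B #5), then Haze (queue A #3, queue B #6), then Bloom (queue A #4, queue B #7), then Haze (queue A #5, queue B #8), then Bloom (queue A #8, queue B #9), then Ash (queue A #10, queue B #10), then Haze (queue A #11, queue B #11), then Haze (queue A #12, queue B #12), then Ash (queue A #14, queue B #14), then Haze (queue A #15, queue B #15) gives a common subsequence of length 11. The LCS DP gives dp[15][15] = 11, so this is optimal.

11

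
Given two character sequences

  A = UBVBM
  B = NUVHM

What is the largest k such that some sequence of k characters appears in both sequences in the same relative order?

Match U (A #1, B #2); then V (A #3, B #3); then M (A #5, B #5) — 3 characters in the same relative order in both. The LCS DP gives dp[5][5] = 3, so this is optimal.

3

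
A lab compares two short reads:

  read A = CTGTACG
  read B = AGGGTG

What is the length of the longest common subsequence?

Pick G at read A[3]=read B[4]; then T at read A[4]=read B[5]; then G at read A[7]=read B[6]; all 3 bases appear in both, in order, and the DP table's final entry dp[7][6] is also 3, so no common subsequence is longer.

3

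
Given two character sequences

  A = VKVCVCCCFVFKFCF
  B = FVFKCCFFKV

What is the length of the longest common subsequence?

Let dp[i][j] be the LCS length of the first i characters of A and the first j characters of B. dp[i][j] = dp[i-1][j-1]+1 when the i-th and j-th characters match, else max(dp[i-1][j], dp[i][j-1]).
    ·  F  V  F  K  C  C  F  F  K  V
 ·  0  0  0  0  0  0  0  0  0  0  0
 V  0  0  1  1  1  1  1  1  1  1  1
 K  0  0  1  1  2  2  2  2  2  2  2
 V  0  0  1  1  2  2  2  2  2  2  3
 C  0  0  1  1  2  3  3  3  3  3  3
 V  0  0  1  1  2  3  3  3  3  3  4
 C  0  0  1  1  2  3  4  4  4  4  4
 C  0  0  1  1  2  3  4  4  4  4  4
 C  0  0  1  1  2  3  4  4  4  4  4
 F  0  1  1  2  2  3  4  5  5  5  5
 V  0  1  2  2  2  3  4  5  5  5  6
 F  0  1  2  3  3  3  4  5  6  6  6
 K  0  1  2  3  4  4  4  5  6  7  7
 F  0  1  2  3  4  4  4  5  6  7  7
 C  0  1  2  3  4  5  5  5  6  7  7
 F  0  1  2  3  4  5  5  6  6  7  7
dp[15][10] = 7. One LCS (by backtracking along matches): VKCCFFK.

7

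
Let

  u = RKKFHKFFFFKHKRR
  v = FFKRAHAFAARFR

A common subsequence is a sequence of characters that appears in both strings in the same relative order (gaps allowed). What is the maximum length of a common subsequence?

One common subsequence of length 6: F [9,1], F [10,2], K [11,3], H [12,6], R [14,11], R [15,13]. The LCS DP gives dp[15][13] = 6, so this is optimal.

6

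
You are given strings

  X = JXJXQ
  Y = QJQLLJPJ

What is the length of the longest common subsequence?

2

Taking J at X[1]=Y[6], then J at X[3]=Y[8] gives a common subsequence of length 2, and the DP table's final entry dp[5][8] is also 2, so no common subsequence is longer.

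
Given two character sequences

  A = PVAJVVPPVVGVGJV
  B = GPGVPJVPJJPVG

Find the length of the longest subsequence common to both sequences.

8

Taking P at A[1]=B[2] → V at A[2]=B[4] → J at A[4]=B[6] → V at A[6]=B[7] → P at A[7]=B[8] → P at A[8]=B[11] → V at A[12]=B[12] → G at A[13]=B[13] gives a common subsequence of length 8. dp[15][13] = 8 confirms this is the maximum.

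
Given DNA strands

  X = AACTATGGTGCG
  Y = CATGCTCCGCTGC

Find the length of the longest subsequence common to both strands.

Pick C (X #3, Y #1) → A (X #5, Y #2) → T (X #6, Y #3) → G (X #7, Y #4) → G (X #8, Y #9) → T (X #9, Y #11) → G (X #10, Y #12) → C (X #11, Y #13); all 8 bases appear in both, in order. Since dp[12][13] = 8, nothing longer is possible.

8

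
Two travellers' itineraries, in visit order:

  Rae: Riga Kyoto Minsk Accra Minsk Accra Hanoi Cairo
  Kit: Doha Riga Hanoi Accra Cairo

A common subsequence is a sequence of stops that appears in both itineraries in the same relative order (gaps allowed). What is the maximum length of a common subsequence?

Match Riga at Rae[1]=Kit[2] → Accra at Rae[6]=Kit[4] → Cairo at Rae[8]=Kit[5] — 3 stops in the same relative order in both. The LCS DP gives dp[8][5] = 3, so this is optimal.

3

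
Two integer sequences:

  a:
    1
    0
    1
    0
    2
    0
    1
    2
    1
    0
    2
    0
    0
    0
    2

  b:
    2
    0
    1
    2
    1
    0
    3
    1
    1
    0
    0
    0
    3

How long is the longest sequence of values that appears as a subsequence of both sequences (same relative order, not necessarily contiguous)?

Taking 0 (a #2, b #2); then 1 (a #3, b #3); then 2 (a #5, b #4); then 0 (a #6, b #6); then 1 (a #7, b #8); then 1 (a #9, b #9); then 0 (a #10, b #10); then 0 (a #12, b #11); then 0 (a #13, b #12) gives a common subsequence of length 9. Since dp[15][13] = 9, nothing longer is possible.

9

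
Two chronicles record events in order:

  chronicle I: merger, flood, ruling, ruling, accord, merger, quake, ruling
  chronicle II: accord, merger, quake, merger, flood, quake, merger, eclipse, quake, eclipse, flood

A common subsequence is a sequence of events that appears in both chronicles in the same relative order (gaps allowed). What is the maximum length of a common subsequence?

4

Match merger [1,4], flood [2,5], merger [6,7], quake [7,9] — 4 events in the same relative order in both. Since dp[8][11] = 4, nothing longer is possible.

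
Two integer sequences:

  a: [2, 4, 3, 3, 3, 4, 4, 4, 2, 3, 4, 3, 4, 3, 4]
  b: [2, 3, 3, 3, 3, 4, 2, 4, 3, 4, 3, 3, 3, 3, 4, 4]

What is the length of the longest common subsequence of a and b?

Taking 2 at a[1]=b[1] → 3 at a[3]=b[3] → 3 at a[4]=b[4] → 3 at a[5]=b[5] → 4 at a[6]=b[6] → 4 at a[7]=b[8] → 4 at a[8]=b[10] → 3 at a[10]=b[13] → 3 at a[12]=b[14] → 4 at a[13]=b[15] → 4 at a[15]=b[16] gives a common subsequence of length 11. The LCS DP gives dp[15][16] = 11, so this is optimal.

11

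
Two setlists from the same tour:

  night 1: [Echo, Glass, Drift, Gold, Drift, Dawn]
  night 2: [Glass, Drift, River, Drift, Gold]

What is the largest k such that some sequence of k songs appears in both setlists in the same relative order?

Pick Glass (night 1 #2, night 2 #1) → Drift (night 1 #3, night 2 #4) → Gold (night 1 #4, night 2 #5); all 3 songs appear in both, in order. The LCS DP gives dp[6][5] = 3, so this is optimal.

3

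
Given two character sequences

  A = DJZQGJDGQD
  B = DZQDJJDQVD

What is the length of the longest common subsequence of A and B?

7

Let dp[i][j] be the LCS length of the first i characters of A and the first j characters of B. dp[i][j] = dp[i-1][j-1]+1 when the i-th and j-th characters match, else max(dp[i-1][j], dp[i][j-1]).
    ·  D  Z  Q  D  J  J  D  Q  V  D
 ·  0  0  0  0  0  0  0  0  0  0  0
 D  0  1  1  1  1  1  1  1  1  1  1
 J  0  1  1  1  1  2  2  2  2  2  2
 Z  0  1  2  2  2  2  2  2  2  2  2
 Q  0  1  2  3  3  3  3  3  3  3  3
 G  0  1  2  3  3  3  3  3  3  3  3
 J  0  1  2  3  3  4  4  4  4  4  4
 D  0  1  2  3  4  4  4  5  5  5  5
 G  0  1  2  3  4  4  4  5  5  5  5
 Q  0  1  2  3  4  4  4  5  6  6  6
 D  0  1  2  3  4  4  4  5  6  6  7
dp[10][10] = 7. One LCS (by backtracking along matches): DZQJDQD.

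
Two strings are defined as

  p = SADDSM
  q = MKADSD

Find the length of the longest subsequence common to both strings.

3

Let dp[i][j] be the LCS length of the first i characters of p and the first j characters of q. dp[i][j] = dp[i-1][j-1]+1 when the i-th and j-th characters match, else max(dp[i-1][j], dp[i][j-1]).
    ·  M  K  A  D  S  D
 ·  0  0  0  0  0  0  0
 S  0  0  0  0  0  1  1
 A  0  0  0  1  1  1  1
 D  0  0  0  1  2  2  2
 D  0  0  0  1  2  2  3
 S  0  0  0  1  2  3  3
 M  0  1  1  1  2  3  3
dp[6][6] = 3. One LCS (by backtracking along matches): ADD.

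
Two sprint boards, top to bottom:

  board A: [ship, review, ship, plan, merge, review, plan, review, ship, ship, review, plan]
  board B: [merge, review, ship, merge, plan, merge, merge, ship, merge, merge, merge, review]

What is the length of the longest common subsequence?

Match review [2,2] → ship [3,3] → plan [4,5] → merge [5,7] → ship [9,8] → review [11,12] — 6 tasks in the same relative order in both, and the DP table's final entry dp[12][12] is also 6, so no common subsequence is longer.

6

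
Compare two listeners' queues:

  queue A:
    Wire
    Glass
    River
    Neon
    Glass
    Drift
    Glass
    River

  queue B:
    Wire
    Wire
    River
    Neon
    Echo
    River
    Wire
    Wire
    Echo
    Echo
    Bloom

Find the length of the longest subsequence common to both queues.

Taking Wire at queue A[1]=queue B[2] → River at queue A[3]=queue B[3] → Neon at queue A[4]=queue B[4] → River at queue A[8]=queue B[6] gives a common subsequence of length 4. Since dp[8][11] = 4, nothing longer is possible.

4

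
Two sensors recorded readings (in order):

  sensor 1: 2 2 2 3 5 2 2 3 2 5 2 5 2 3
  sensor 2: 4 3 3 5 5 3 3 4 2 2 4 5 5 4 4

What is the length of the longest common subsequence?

Pick 3 (sensor 1 #4, sensor 2 #3), then 5 (sensor 1 #5, sensor 2 #5), then 2 (sensor 1 #6, sensor 2 #9), then 2 (sensor 1 #7, sensor 2 #10), then 5 (sensor 1 #10, sensor 2 #12), then 5 (sensor 1 #12, sensor 2 #13); all 6 values appear in both, in order, and the DP table's final entry dp[14][15] is also 6, so no common subsequence is longer.

6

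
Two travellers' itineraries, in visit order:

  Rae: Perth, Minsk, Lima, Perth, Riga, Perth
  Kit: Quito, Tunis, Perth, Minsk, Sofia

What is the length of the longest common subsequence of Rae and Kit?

2

One common subsequence of length 2: Perth at Rae[1]=Kit[3], Minsk at Rae[2]=Kit[4]. Since dp[6][5] = 2, nothing longer is possible.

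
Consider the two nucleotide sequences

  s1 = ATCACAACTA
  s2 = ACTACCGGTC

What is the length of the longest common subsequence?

6

Let dp[i][j] be the LCS length of the first i bases of s1 and the first j bases of s2. dp[i][j] = dp[i-1][j-1]+1 when the i-th and j-th bases match, else max(dp[i-1][j], dp[i][j-1]).
    ·  A  C  T  A  C  C  G  G  T  C
 ·  0  0  0  0  0  0  0  0  0  0  0
 A  0  1  1  1  1  1  1  1  1  1  1
 T  0  1  1  2  2  2  2  2  2  2  2
 C  0  1  2  2  2  3  3  3  3  3  3
 A  0  1  2  2  3  3  3  3  3  3  3
 C  0  1  2  2  3  4  4  4  4  4  4
 A  0  1  2  2  3  4  4  4  4  4  4
 A  0  1  2  2  3  4  4  4  4  4  4
 C  0  1  2  2  3  4  5  5  5  5  5
 T  0  1  2  3  3  4  5  5  5  6  6
 A  0  1  2  3  4  4  5  5  5  6  6
dp[10][10] = 6. One LCS (by backtracking along matches): ATACCT.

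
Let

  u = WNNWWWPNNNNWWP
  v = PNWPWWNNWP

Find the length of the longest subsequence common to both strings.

Let dp[i][j] be the LCS length of the first i characters of u and the first j characters of v. dp[i][j] = dp[i-1][j-1]+1 when the i-th and j-th characters match, else max(dp[i-1][j], dp[i][j-1]).
    ·  P  N  W  P  W  W  N  N  W  P
 ·  0  0  0  0  0  0  0  0  0  0  0
 W  0  0  0  1  1  1  1  1  1  1  1
 N  0  0  1  1  1  1  1  2  2  2  2
 N  0  0  1  1  1  1  1  2  3  3  3
 W  0  0  1  2  2  2  2  2  3  4  4
 W  0  0  1  2  2  3  3  3  3  4  4
 W  0  0  1  2  2  3  4  4  4  4  4
 P  0  1  1  2  3  3  4  4  4  4  5
 N  0  1  2  2  3  3  4  5  5  5  5
 N  0  1  2  2  3  3  4  5  6  6  6
 N  0  1  2  2  3  3  4  5  6  6  6
 N  0  1  2  2  3  3  4  5  6  6  6
 W  0  1  2  3  3  4  4  5  6  7  7
 W  0  1  2  3  3  4  5  5  6  7  7
 P  0  1  2  3  4  4  5  5  6  7  8
dp[14][10] = 8. One LCS (by backtracking along matches): NWWWNNWP.

8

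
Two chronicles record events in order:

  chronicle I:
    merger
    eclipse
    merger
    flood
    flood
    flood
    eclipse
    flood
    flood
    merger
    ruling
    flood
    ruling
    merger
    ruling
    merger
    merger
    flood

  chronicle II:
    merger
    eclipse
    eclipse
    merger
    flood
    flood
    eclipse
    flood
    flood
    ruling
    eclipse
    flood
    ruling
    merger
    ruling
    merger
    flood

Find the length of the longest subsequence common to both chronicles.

Match merger [1,1] → eclipse [2,3] → merger [3,4] → flood [5,5] → flood [6,6] → eclipse [7,7] → flood [8,8] → flood [9,9] → ruling [11,10] → flood [12,12] → ruling [13,13] → merger [14,14] → ruling [15,15] → merger [17,16] → flood [18,17] — 15 events in the same relative order in both. dp[18][17] = 15 confirms this is the maximum.

15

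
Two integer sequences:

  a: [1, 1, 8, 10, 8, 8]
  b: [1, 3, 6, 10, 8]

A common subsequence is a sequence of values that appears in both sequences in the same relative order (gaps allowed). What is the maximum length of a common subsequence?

Let dp[i][j] be the LCS length of the first i values of a and the first j values of b. dp[i][j] = dp[i-1][j-1]+1 when the i-th and j-th values match, else max(dp[i-1][j], dp[i][j-1]).
    ·  1  3  6 10  8
 ·  0  0  0  0  0  0
 1  0  1  1  1  1  1
 1  0  1  1  1  1  1
 8  0  1  1  1  1  2
10  0  1  1  1  2  2
 8  0  1  1  1  2  3
 8  0  1  1  1  2  3
dp[6][5] = 3. One LCS (by backtracking along matches): 1, 10, 8.

3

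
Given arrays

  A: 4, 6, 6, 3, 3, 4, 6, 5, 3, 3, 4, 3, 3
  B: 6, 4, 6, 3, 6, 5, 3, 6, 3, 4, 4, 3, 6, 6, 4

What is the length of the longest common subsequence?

9

One common subsequence of length 9: 4 at A[1]=B[2], 6 at A[3]=B[3], 3 at A[5]=B[4], 6 at A[7]=B[5], 5 at A[8]=B[6], 3 at A[9]=B[7], 3 at A[10]=B[9], 4 at A[11]=B[11], 3 at A[12]=B[12], and the DP table's final entry dp[13][15] is also 9, so no common subsequence is longer.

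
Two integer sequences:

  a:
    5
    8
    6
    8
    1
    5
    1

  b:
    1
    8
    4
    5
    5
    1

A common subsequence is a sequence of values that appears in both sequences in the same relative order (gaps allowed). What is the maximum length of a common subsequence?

Taking 5 (a #1, b #4) → 5 (a #6, b #5) → 1 (a #7, b #6) gives a common subsequence of length 3. Since dp[7][6] = 3, nothing longer is possible.

3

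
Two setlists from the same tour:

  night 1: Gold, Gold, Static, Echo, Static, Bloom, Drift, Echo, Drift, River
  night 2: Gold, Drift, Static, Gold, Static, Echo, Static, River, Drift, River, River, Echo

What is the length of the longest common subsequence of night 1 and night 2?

One common subsequence of length 7: Gold at night 1[1]=night 2[1], then Gold at night 1[2]=night 2[4], then Static at night 1[3]=night 2[5], then Echo at night 1[4]=night 2[6], then Static at night 1[5]=night 2[7], then Drift at night 1[7]=night 2[9], then Echo at night 1[8]=night 2[12]. The LCS DP gives dp[10][12] = 7, so this is optimal.

7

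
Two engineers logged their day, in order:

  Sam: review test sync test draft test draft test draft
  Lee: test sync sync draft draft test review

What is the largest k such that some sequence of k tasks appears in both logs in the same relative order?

5

Taking test [2,1], sync [3,3], draft [5,4], draft [7,5], test [8,6] gives a common subsequence of length 5, and the DP table's final entry dp[9][7] is also 5, so no common subsequence is longer.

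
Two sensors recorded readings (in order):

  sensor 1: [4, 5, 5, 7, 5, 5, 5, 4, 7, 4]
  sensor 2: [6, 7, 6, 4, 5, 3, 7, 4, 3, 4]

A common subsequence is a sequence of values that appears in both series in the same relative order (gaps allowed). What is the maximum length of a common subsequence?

One common subsequence of length 5: 4 at sensor 1[1]=sensor 2[4], 5 at sensor 1[2]=sensor 2[5], 7 at sensor 1[4]=sensor 2[7], 4 at sensor 1[8]=sensor 2[8], 4 at sensor 1[10]=sensor 2[10]. The LCS DP gives dp[10][10] = 5, so this is optimal.

5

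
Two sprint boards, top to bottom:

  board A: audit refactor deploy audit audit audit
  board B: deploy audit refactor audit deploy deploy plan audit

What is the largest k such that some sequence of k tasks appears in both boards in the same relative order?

4

Match audit at board A[1]=board B[2]; then refactor at board A[2]=board B[3]; then deploy at board A[3]=board B[6]; then audit at board A[6]=board B[8] — 4 tasks in the same relative order in both. The LCS DP gives dp[6][8] = 4, so this is optimal.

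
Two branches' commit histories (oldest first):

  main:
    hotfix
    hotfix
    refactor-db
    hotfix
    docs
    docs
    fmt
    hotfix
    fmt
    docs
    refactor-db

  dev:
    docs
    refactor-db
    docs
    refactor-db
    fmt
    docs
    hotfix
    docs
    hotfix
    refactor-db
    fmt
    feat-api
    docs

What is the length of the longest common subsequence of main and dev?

6

One common subsequence of length 6: refactor-db (main #3, dev #4) → hotfix (main #4, dev #7) → docs (main #6, dev #8) → hotfix (main #8, dev #9) → fmt (main #9, dev #11) → docs (main #10, dev #13), and the DP table's final entry dp[11][13] is also 6, so no common subsequence is longer.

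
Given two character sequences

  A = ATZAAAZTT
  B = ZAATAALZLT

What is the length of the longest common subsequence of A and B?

6

Let dp[i][j] be the LCS length of the first i characters of A and the first j characters of B. dp[i][j] = dp[i-1][j-1]+1 when the i-th and j-th characters match, else max(dp[i-1][j], dp[i][j-1]).
    ·  Z  A  A  T  A  A  L  Z  L  T
 ·  0  0  0  0  0  0  0  0  0  0  0
 A  0  0  1  1  1  1  1  1  1  1  1
 T  0  0  1  1  2  2  2  2  2  2  2
 Z  0  1  1  1  2  2  2  2  3  3  3
 A  0  1  2  2  2  3  3  3  3  3  3
 A  0  1  2  3  3  3  4  4  4  4  4
 A  0  1  2  3  3  4  4  4  4  4  4
 Z  0  1  2  3  3  4  4  4  5  5  5
 T  0  1  2  3  4  4  4  4  5  5  6
 T  0  1  2  3  4  4  4  4  5  5  6
dp[9][10] = 6. One LCS (by backtracking along matches): ATAAZT.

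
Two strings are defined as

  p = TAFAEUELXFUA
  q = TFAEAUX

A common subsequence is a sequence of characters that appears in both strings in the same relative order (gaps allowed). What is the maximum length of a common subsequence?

6

Let dp[i][j] be the LCS length of the first i characters of p and the first j characters of q. dp[i][j] = dp[i-1][j-1]+1 when the i-th and j-th characters match, else max(dp[i-1][j], dp[i][j-1]).
    ·  T  F  A  E  A  U  X
 ·  0  0  0  0  0  0  0  0
 T  0  1  1  1  1  1  1  1
 A  0  1  1  2  2  2  2  2
 F  0  1  2  2  2  2  2  2
 A  0  1  2  3  3  3  3  3
 E  0  1  2  3  4  4  4  4
 U  0  1  2  3  4  4  5  5
 E  0  1  2  3  4  4  5  5
 L  0  1  2  3  4  4  5  5
 X  0  1  2  3  4  4  5  6
 F  0  1  2  3  4  4  5  6
 U  0  1  2  3  4  4  5  6
 A  0  1  2  3  4  5  5  6
dp[12][7] = 6. One LCS (by backtracking along matches): TFAEUX.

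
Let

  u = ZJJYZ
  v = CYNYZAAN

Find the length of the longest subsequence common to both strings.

2

Match Y (u #4, v #4); then Z (u #5, v #5) — 2 characters in the same relative order in both. dp[5][8] = 2 confirms this is the maximum.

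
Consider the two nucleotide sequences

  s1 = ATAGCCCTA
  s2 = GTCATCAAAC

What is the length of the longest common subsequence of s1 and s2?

One common subsequence of length 4: A at s1[1]=s2[4] → T at s1[2]=s2[5] → A at s1[3]=s2[9] → C at s1[7]=s2[10]. dp[9][10] = 4 confirms this is the maximum.

4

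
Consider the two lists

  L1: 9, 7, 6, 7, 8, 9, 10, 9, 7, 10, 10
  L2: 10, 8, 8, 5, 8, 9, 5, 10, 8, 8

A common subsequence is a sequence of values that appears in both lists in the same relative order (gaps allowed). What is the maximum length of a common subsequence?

Let dp[i][j] be the LCS length of the first i values of L1 and the first j values of L2. dp[i][j] = dp[i-1][j-1]+1 when the i-th and j-th values match, else max(dp[i-1][j], dp[i][j-1]).
    · 10  8  8  5  8  9  5 10  8  8
 ·  0  0  0  0  0  0  0  0  0  0  0
 9  0  0  0  0  0  0  1  1  1  1  1
 7  0  0  0  0  0  0  1  1  1  1  1
 6  0  0  0  0  0  0  1  1  1  1  1
 7  0  0  0  0  0  0  1  1  1  1  1
 8  0  0  1  1  1  1  1  1  1  2  2
 9  0  0  1  1  1  1  2  2  2  2  2
10  0  1  1  1  1  1  2  2  3  3  3
 9  0  1  1  1  1  1  2  2  3  3  3
 7  0  1  1  1  1  1  2  2  3  3  3
10  0  1  1  1  1  1  2  2  3  3  3
10  0  1  1  1  1  1  2  2  3  3  3
dp[11][10] = 3. One LCS (by backtracking along matches): 8, 9, 10.

3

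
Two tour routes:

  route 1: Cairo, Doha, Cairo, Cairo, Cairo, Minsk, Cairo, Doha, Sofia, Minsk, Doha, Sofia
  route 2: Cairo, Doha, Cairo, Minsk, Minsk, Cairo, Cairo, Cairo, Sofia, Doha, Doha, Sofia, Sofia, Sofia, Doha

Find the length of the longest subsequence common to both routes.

9

Match Cairo [1,1], Doha [2,2], Cairo [3,3], Cairo [4,6], Cairo [5,7], Cairo [7,8], Doha [8,11], Sofia [9,14], Doha [11,15] — 9 stops in the same relative order in both. The LCS DP gives dp[12][15] = 9, so this is optimal.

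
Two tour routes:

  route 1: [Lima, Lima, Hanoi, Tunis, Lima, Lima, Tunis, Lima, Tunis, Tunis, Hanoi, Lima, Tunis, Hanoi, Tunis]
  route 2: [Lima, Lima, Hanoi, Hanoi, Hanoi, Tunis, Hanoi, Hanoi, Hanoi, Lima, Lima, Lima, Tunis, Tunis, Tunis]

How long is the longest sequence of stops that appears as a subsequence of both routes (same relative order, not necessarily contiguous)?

One common subsequence of length 10: Lima (route 1 #1, route 2 #1) → Lima (route 1 #2, route 2 #2) → Hanoi (route 1 #3, route 2 #5) → Tunis (route 1 #4, route 2 #6) → Lima (route 1 #5, route 2 #10) → Lima (route 1 #6, route 2 #11) → Lima (route 1 #8, route 2 #12) → Tunis (route 1 #10, route 2 #13) → Tunis (route 1 #13, route 2 #14) → Tunis (route 1 #15, route 2 #15). The LCS DP gives dp[15][15] = 10, so this is optimal.

10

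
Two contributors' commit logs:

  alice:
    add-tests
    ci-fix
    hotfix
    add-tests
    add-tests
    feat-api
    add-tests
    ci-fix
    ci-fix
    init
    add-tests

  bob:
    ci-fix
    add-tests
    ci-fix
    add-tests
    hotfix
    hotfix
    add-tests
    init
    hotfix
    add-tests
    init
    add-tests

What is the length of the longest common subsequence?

Match add-tests [1,2], then ci-fix [2,3], then hotfix [3,6], then add-tests [4,7], then add-tests [7,10], then init [10,11], then add-tests [11,12] — 7 commits in the same relative order in both. Since dp[11][12] = 7, nothing longer is possible.

7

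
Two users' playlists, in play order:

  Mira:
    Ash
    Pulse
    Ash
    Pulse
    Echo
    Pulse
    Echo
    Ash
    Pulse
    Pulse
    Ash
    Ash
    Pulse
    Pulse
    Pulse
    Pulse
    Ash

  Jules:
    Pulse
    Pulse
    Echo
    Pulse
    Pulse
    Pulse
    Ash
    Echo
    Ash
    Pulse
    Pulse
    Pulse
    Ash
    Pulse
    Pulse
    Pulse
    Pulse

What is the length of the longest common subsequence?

13

Taking Pulse [2,1], Pulse [4,2], Echo [5,3], Pulse [6,6], Echo [7,8], Ash [8,9], Pulse [9,11], Pulse [10,12], Ash [12,13], Pulse [13,14], Pulse [14,15], Pulse [15,16], Pulse [16,17] gives a common subsequence of length 13. Since dp[17][17] = 13, nothing longer is possible.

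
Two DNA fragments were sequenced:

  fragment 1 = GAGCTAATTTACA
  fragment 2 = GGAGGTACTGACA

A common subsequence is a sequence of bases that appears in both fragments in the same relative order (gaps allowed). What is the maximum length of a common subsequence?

One common subsequence of length 9: G (fragment 1 #1, fragment 2 #2); then A (fragment 1 #2, fragment 2 #3); then G (fragment 1 #3, fragment 2 #5); then T (fragment 1 #5, fragment 2 #6); then A (fragment 1 #6, fragment 2 #7); then T (fragment 1 #8, fragment 2 #9); then A (fragment 1 #11, fragment 2 #11); then C (fragment 1 #12, fragment 2 #12); then A (fragment 1 #13, fragment 2 #13). dp[13][13] = 9 confirms this is the maximum.

9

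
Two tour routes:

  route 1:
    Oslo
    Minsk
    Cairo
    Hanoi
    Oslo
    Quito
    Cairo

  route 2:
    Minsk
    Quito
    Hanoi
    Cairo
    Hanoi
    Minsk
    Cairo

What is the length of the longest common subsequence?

4

Taking Minsk at route 1[2]=route 2[1], Cairo at route 1[3]=route 2[4], Hanoi at route 1[4]=route 2[5], Cairo at route 1[7]=route 2[7] gives a common subsequence of length 4. The LCS DP gives dp[7][7] = 4, so this is optimal.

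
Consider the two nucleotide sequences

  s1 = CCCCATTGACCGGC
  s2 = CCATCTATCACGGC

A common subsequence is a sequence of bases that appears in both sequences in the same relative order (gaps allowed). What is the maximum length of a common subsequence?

Taking C at s1[3]=s2[1], then C at s1[4]=s2[2], then A at s1[5]=s2[3], then T at s1[6]=s2[4], then T at s1[7]=s2[6], then A at s1[9]=s2[7], then C at s1[10]=s2[9], then C at s1[11]=s2[11], then G at s1[12]=s2[12], then G at s1[13]=s2[13], then C at s1[14]=s2[14] gives a common subsequence of length 11. dp[14][14] = 11 confirms this is the maximum.

11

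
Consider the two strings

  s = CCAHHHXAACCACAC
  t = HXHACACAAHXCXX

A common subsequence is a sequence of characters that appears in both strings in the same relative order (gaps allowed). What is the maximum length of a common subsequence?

8

Match H at s[4]=t[1]; then H at s[6]=t[3]; then A at s[8]=t[4]; then A at s[9]=t[6]; then C at s[11]=t[7]; then A at s[12]=t[8]; then A at s[14]=t[9]; then C at s[15]=t[12] — 8 characters in the same relative order in both, and the DP table's final entry dp[15][14] is also 8, so no common subsequence is longer.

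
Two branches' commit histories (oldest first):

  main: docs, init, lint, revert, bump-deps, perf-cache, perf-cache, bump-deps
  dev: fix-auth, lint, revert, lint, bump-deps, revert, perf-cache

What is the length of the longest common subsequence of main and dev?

4

Taking lint at main[3]=dev[2]; then revert at main[4]=dev[3]; then bump-deps at main[5]=dev[5]; then perf-cache at main[7]=dev[7] gives a common subsequence of length 4. The LCS DP gives dp[8][7] = 4, so this is optimal.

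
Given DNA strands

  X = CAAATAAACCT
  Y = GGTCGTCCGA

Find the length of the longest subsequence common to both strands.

4

Let dp[i][j] be the LCS length of the first i bases of X and the first j bases of Y. dp[i][j] = dp[i-1][j-1]+1 when the i-th and j-th bases match, else max(dp[i-1][j], dp[i][j-1]).
    ·  G  G  T  C  G  T  C  C  G  A
 ·  0  0  0  0  0  0  0  0  0  0  0
 C  0  0  0  0  1  1  1  1  1  1  1
 A  0  0  0  0  1  1  1  1  1  1  2
 A  0  0  0  0  1  1  1  1  1  1  2
 A  0  0  0  0  1  1  1  1  1  1  2
 T  0  0  0  1  1  1  2  2  2  2  2
 A  0  0  0  1  1  1  2  2  2  2  3
 A  0  0  0  1  1  1  2  2  2  2  3
 A  0  0  0  1  1  1  2  2  2  2  3
 C  0  0  0  1  2  2  2  3  3  3  3
 C  0  0  0  1  2  2  2  3  4  4  4
 T  0  0  0  1  2  2  3  3  4  4  4
dp[11][10] = 4. One LCS (by backtracking along matches): CTCC.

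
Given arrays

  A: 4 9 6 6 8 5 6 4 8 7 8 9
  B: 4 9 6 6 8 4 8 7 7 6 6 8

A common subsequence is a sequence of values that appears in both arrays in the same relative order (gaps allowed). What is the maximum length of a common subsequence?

9

One common subsequence of length 9: 4 at A[1]=B[1], then 9 at A[2]=B[2], then 6 at A[3]=B[3], then 6 at A[4]=B[4], then 8 at A[5]=B[5], then 4 at A[8]=B[6], then 8 at A[9]=B[7], then 7 at A[10]=B[9], then 8 at A[11]=B[12]. dp[12][12] = 9 confirms this is the maximum.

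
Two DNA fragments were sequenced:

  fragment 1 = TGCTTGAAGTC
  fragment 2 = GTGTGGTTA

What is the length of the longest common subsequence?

6

Match T at fragment 1[1]=fragment 2[2] → G at fragment 1[2]=fragment 2[3] → T at fragment 1[5]=fragment 2[4] → G at fragment 1[6]=fragment 2[5] → G at fragment 1[9]=fragment 2[6] → T at fragment 1[10]=fragment 2[8] — 6 bases in the same relative order in both. Since dp[11][9] = 6, nothing longer is possible.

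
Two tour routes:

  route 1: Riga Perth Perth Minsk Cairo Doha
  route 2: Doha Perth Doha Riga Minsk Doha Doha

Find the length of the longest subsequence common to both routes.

3

Taking Riga at route 1[1]=route 2[4], then Minsk at route 1[4]=route 2[5], then Doha at route 1[6]=route 2[7] gives a common subsequence of length 3. The LCS DP gives dp[6][7] = 3, so this is optimal.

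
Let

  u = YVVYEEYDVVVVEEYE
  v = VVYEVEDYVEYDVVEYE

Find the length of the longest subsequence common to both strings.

Pick V (u #2, v #1), then V (u #3, v #2), then Y (u #4, v #3), then E (u #5, v #6), then E (u #6, v #10), then Y (u #7, v #11), then D (u #8, v #12), then V (u #11, v #13), then V (u #12, v #14), then E (u #14, v #15), then Y (u #15, v #16), then E (u #16, v #17); all 12 characters appear in both, in order, and the DP table's final entry dp[16][17] is also 12, so no common subsequence is longer.

12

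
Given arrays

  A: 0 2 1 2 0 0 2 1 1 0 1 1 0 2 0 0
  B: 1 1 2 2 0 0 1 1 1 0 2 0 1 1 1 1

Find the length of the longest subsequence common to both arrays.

Pick 2 (A #2, B #3); then 2 (A #4, B #4); then 0 (A #5, B #5); then 0 (A #6, B #6); then 1 (A #9, B #7); then 1 (A #11, B #8); then 1 (A #12, B #9); then 0 (A #13, B #10); then 2 (A #14, B #11); then 0 (A #15, B #12); all 10 values appear in both, in order. dp[16][16] = 10 confirms this is the maximum.

10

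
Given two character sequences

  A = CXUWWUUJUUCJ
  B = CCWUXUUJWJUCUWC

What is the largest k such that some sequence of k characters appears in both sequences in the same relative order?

Pick C at A[1]=B[2] → X at A[2]=B[5] → U at A[3]=B[7] → W at A[5]=B[9] → J at A[8]=B[10] → U at A[9]=B[11] → U at A[10]=B[13] → C at A[11]=B[15]; all 8 characters appear in both, in order. Since dp[12][15] = 8, nothing longer is possible.

8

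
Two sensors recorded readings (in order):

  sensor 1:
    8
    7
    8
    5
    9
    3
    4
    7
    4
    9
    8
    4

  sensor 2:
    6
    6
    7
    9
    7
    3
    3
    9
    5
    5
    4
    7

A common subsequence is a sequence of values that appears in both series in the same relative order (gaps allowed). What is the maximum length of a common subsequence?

Taking 7 [2,3], then 9 [5,4], then 3 [6,7], then 4 [7,11], then 7 [8,12] gives a common subsequence of length 5. Since dp[12][12] = 5, nothing longer is possible.

5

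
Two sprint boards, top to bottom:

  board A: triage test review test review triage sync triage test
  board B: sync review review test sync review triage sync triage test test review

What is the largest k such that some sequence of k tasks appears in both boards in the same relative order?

Pick review at board A[3]=board B[3], test at board A[4]=board B[4], review at board A[5]=board B[6], triage at board A[6]=board B[7], sync at board A[7]=board B[8], triage at board A[8]=board B[9], test at board A[9]=board B[11]; all 7 tasks appear in both, in order. dp[9][12] = 7 confirms this is the maximum.

7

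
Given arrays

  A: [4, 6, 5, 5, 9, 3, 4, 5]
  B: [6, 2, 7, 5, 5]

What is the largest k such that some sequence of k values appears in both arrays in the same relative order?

Let dp[i][j] be the LCS length of the first i values of A and the first j values of B. dp[i][j] = dp[i-1][j-1]+1 when the i-th and j-th values match, else max(dp[i-1][j], dp[i][j-1]).
    ·  6  2  7  5  5
 ·  0  0  0  0  0  0
 4  0  0  0  0  0  0
 6  0  1  1  1  1  1
 5  0  1  1  1  2  2
 5  0  1  1  1  2  3
 9  0  1  1  1  2  3
 3  0  1  1  1  2  3
 4  0  1  1  1  2  3
 5  0  1  1  1  2  3
dp[8][5] = 3. One LCS (by backtracking along matches): 6, 5, 5.

3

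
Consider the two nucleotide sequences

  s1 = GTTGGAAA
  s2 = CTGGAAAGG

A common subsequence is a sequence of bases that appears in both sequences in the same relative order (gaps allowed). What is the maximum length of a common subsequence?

Match T (s1 #3, s2 #2) → G (s1 #4, s2 #3) → G (s1 #5, s2 #4) → A (s1 #6, s2 #5) → A (s1 #7, s2 #6) → A (s1 #8, s2 #7) — 6 bases in the same relative order in both. Since dp[8][9] = 6, nothing longer is possible.

6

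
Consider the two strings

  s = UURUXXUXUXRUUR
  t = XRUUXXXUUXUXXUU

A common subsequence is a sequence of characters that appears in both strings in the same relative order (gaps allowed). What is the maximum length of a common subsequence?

10

Match U (s #1, t #3) → U (s #2, t #4) → X (s #5, t #6) → X (s #6, t #7) → U (s #7, t #9) → X (s #8, t #10) → U (s #9, t #11) → X (s #10, t #13) → U (s #12, t #14) → U (s #13, t #15) — 10 characters in the same relative order in both, and the DP table's final entry dp[14][15] is also 10, so no common subsequence is longer.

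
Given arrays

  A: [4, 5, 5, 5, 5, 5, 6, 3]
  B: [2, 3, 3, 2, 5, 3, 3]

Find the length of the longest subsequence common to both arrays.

Match 5 (A #2, B #5), 3 (A #8, B #7) — 2 values in the same relative order in both, and the DP table's final entry dp[8][7] is also 2, so no common subsequence is longer.

2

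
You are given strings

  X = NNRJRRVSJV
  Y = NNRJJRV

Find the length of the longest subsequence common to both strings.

One common subsequence of length 6: N (X #1, Y #1), then N (X #2, Y #2), then R (X #3, Y #3), then J (X #4, Y #5), then R (X #6, Y #6), then V (X #10, Y #7). dp[10][7] = 6 confirms this is the maximum.

6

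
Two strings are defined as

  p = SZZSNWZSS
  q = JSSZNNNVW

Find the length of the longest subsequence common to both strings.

4

Let dp[i][j] be the LCS length of the first i characters of p and the first j characters of q. dp[i][j] = dp[i-1][j-1]+1 when the i-th and j-th characters match, else max(dp[i-1][j], dp[i][j-1]).
    ·  J  S  S  Z  N  N  N  V  W
 ·  0  0  0  0  0  0  0  0  0  0
 S  0  0  1  1  1  1  1  1  1  1
 Z  0  0  1  1  2  2  2  2  2  2
 Z  0  0  1  1  2  2  2  2  2  2
 S  0  0  1  2  2  2  2  2  2  2
 N  0  0  1  2  2  3  3  3  3  3
 W  0  0  1  2  2  3  3  3  3  4
 Z  0  0  1  2  3  3  3  3  3  4
 S  0  0  1  2  3  3  3  3  3  4
 S  0  0  1  2  3  3  3  3  3  4
dp[9][9] = 4. One LCS (by backtracking along matches): SZNW.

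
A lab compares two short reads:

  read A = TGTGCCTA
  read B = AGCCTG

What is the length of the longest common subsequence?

4

Taking G (read A #4, read B #2) → C (read A #5, read B #3) → C (read A #6, read B #4) → T (read A #7, read B #5) gives a common subsequence of length 4. The LCS DP gives dp[8][6] = 4, so this is optimal.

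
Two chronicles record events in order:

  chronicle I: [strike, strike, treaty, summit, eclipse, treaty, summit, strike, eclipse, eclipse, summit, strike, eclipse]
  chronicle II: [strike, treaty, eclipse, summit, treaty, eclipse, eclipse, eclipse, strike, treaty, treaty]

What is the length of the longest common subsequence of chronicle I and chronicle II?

7

Pick strike [2,1]; then treaty [3,2]; then summit [4,4]; then eclipse [5,6]; then eclipse [9,7]; then eclipse [10,8]; then strike [12,9]; all 7 events appear in both, in order. The LCS DP gives dp[13][11] = 7, so this is optimal.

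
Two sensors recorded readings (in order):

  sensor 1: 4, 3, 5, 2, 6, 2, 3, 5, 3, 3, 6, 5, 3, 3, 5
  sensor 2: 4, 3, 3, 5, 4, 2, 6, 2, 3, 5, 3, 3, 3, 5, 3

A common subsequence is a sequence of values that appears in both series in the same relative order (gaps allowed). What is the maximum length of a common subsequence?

12

Pick 4 at sensor 1[1]=sensor 2[1], 3 at sensor 1[2]=sensor 2[3], 5 at sensor 1[3]=sensor 2[4], 2 at sensor 1[4]=sensor 2[6], 6 at sensor 1[5]=sensor 2[7], 2 at sensor 1[6]=sensor 2[8], 3 at sensor 1[7]=sensor 2[9], 5 at sensor 1[8]=sensor 2[10], 3 at sensor 1[9]=sensor 2[12], 3 at sensor 1[10]=sensor 2[13], 5 at sensor 1[12]=sensor 2[14], 3 at sensor 1[14]=sensor 2[15]; all 12 values appear in both, in order. Since dp[15][15] = 12, nothing longer is possible.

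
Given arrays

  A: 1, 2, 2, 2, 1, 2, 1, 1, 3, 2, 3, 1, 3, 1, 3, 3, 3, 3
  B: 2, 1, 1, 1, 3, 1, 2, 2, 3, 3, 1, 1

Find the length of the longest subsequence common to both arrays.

One common subsequence of length 9: 2 [4,1], then 1 [5,2], then 1 [7,3], then 1 [8,4], then 3 [9,5], then 2 [10,8], then 3 [11,10], then 1 [12,11], then 1 [14,12]. Since dp[18][12] = 9, nothing longer is possible.

9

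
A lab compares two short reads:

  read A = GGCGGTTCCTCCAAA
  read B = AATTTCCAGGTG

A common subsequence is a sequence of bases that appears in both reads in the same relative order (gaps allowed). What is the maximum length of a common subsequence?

6

Taking T at read A[6]=read B[3], then T at read A[7]=read B[4], then T at read A[10]=read B[5], then C at read A[11]=read B[6], then C at read A[12]=read B[7], then A at read A[13]=read B[8] gives a common subsequence of length 6. Since dp[15][12] = 6, nothing longer is possible.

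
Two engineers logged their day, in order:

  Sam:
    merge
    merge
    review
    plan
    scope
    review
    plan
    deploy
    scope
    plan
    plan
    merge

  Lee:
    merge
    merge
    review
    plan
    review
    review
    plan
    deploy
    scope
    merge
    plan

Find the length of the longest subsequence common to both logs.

9

Pick merge [1,1], merge [2,2], review [3,3], plan [4,4], review [6,6], plan [7,7], deploy [8,8], scope [9,9], plan [11,11]; all 9 tasks appear in both, in order, and the DP table's final entry dp[12][11] is also 9, so no common subsequence is longer.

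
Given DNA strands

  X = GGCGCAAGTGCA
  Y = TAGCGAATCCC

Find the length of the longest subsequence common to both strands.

Taking G [2,3], then C [3,4], then G [4,5], then A [6,6], then A [7,7], then T [9,8], then C [11,11] gives a common subsequence of length 7. The LCS DP gives dp[12][11] = 7, so this is optimal.

7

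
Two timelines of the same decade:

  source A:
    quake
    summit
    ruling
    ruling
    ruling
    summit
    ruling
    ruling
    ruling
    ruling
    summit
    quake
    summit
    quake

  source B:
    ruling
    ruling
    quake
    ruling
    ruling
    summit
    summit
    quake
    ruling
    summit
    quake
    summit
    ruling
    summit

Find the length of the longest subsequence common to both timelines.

8

Pick quake [1,3], ruling [3,4], ruling [4,5], summit [6,7], ruling [10,9], summit [11,10], quake [12,11], summit [13,14]; all 8 events appear in both, in order. dp[14][14] = 8 confirms this is the maximum.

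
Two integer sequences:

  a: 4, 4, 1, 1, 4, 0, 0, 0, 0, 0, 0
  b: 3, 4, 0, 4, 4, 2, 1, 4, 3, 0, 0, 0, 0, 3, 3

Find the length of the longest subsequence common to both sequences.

8

One common subsequence of length 8: 4 (a #1, b #4), 4 (a #2, b #5), 1 (a #4, b #7), 4 (a #5, b #8), 0 (a #6, b #10), 0 (a #7, b #11), 0 (a #8, b #12), 0 (a #9, b #13). Since dp[11][15] = 8, nothing longer is possible.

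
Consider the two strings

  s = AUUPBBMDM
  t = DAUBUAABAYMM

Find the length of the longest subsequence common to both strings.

6

Pick A (s #1, t #2), U (s #2, t #3), U (s #3, t #5), B (s #5, t #8), M (s #7, t #11), M (s #9, t #12); all 6 characters appear in both, in order. Since dp[9][12] = 6, nothing longer is possible.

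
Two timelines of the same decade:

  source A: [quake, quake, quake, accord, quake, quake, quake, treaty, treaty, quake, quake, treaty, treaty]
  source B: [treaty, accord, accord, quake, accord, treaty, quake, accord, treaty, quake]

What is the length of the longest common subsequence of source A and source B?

Pick quake [1,4], quake [3,7], accord [4,8], treaty [9,9], quake [11,10]; all 5 events appear in both, in order, and the DP table's final entry dp[13][10] is also 5, so no common subsequence is longer.

5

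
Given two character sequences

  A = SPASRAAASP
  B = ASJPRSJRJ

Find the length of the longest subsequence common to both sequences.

Let dp[i][j] be the LCS length of the first i characters of A and the first j characters of B. dp[i][j] = dp[i-1][j-1]+1 when the i-th and j-th characters match, else max(dp[i-1][j], dp[i][j-1]).
    ·  A  S  J  P  R  S  J  R  J
 ·  0  0  0  0  0  0  0  0  0  0
 S  0  0  1  1  1  1  1  1  1  1
 P  0  0  1  1  2  2  2  2  2  2
 A  0  1  1  1  2  2  2  2  2  2
 S  0  1  2  2  2  2  3  3  3  3
 R  0  1  2  2  2  3  3  3  4  4
 A  0  1  2  2  2  3  3  3  4  4
 A  0  1  2  2  2  3  3  3  4  4
 A  0  1  2  2  2  3  3  3  4  4
 S  0  1  2  2  2  3  4  4  4  4
 P  0  1  2  2  3  3  4  4  4  4
dp[10][9] = 4. One LCS (by backtracking along matches): SPSR.

4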